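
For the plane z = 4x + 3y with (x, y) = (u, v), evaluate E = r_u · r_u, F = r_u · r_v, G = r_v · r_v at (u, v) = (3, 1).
E = 17;  F = 12;  G = 10

Partials: r_u = (1, 0, 4), r_v = (0, 1, 3). As functions of (u, v):
  E = r_u · r_u = 17,
  F = r_u · r_v = 12,
  G = r_v · r_v = 10.
Evaluating at (u, v) = (3, 1): E = 17, F = 12, G = 10.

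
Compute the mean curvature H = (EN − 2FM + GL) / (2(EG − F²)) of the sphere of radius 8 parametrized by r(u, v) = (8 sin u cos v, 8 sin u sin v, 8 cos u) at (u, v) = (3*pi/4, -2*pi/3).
H = -1/8

With E = 64, F = 0, G = 64*sin(u)^2, L = -8*sin(u)/Abs(sin(u)), M = 0, N = -8*sin(u)^3/Abs(sin(u)), assemble
  H = (EN − 2FM + GL) / (2(EG − F²)) = -sin(u)/(8*Abs(sin(u))).
At (u, v) = (3*pi/4, -2*pi/3): H = -1/8.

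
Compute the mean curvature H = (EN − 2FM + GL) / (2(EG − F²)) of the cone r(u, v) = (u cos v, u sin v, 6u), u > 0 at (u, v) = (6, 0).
H = sqrt(37)/74

With E = 37, F = 0, G = u^2, L = 0, M = 0, N = 6*sqrt(37)*u^2/(37*Abs(u)), assemble
  H = (EN − 2FM + GL) / (2(EG − F²)) = 3*sqrt(37)/(37*Abs(u)).
At (u, v) = (6, 0): H = sqrt(37)/74.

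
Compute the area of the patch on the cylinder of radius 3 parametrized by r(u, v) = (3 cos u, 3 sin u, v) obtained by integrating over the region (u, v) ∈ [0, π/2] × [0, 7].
Area = 21*pi/2

Area = ∫∫ √(EG − F²) du dv with √(EG − F²) = 3. Integrating over [0, π/2] × [0, 7] gives 21*pi/2.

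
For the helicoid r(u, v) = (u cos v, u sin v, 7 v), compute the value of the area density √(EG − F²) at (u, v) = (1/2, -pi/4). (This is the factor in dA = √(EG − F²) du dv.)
√(EG − F²)|_{(1/2, -pi/4)} = sqrt(197)/2

E = 1, F = 0, G = u^2 + 49, so EG − F² = u^2 + 49. Taking the positive square root: √(EG − F²) = sqrt(u^2 + 49). At (u, v) = (1/2, -pi/4): sqrt(197)/2.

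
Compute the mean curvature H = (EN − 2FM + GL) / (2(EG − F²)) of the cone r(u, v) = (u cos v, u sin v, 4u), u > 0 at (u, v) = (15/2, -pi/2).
H = 4*sqrt(17)/255

With E = 17, F = 0, G = u^2, L = 0, M = 0, N = 4*sqrt(17)*u^2/(17*Abs(u)), assemble
  H = (EN − 2FM + GL) / (2(EG − F²)) = 2*sqrt(17)/(17*Abs(u)).
At (u, v) = (15/2, -pi/2): H = 4*sqrt(17)/255.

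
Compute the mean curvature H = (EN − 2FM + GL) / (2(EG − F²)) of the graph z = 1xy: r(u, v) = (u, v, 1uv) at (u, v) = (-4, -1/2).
H = -16*sqrt(69)/4761

With E = v^2 + 1, F = u*v, G = u^2 + 1, L = 0, M = 1/sqrt(u^2 + v^2 + 1), N = 0, assemble
  H = (EN − 2FM + GL) / (2(EG − F²)) = -u*v/(u^2 + v^2 + 1)^(3/2).
At (u, v) = (-4, -1/2): H = -16*sqrt(69)/4761.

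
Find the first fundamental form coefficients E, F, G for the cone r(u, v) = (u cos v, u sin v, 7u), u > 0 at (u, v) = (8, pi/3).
E = 50;  F = 0;  G = 64

Partials: r_u = (cos(v), sin(v), 7), r_v = (-u*sin(v), u*cos(v), 0). As functions of (u, v):
  E = r_u · r_u = 50,
  F = r_u · r_v = 0,
  G = r_v · r_v = u^2.
Evaluating at (u, v) = (8, pi/3): E = 50, F = 0, G = 64.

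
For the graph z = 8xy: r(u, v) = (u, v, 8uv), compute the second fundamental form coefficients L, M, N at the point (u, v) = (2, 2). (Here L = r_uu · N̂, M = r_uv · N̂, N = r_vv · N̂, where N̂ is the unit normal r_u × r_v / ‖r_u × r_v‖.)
L = 0;  M = 8*sqrt(57)/171;  N = 0

Compute the unit normal N̂(u, v) = (-8*v/sqrt(64*u^2 + 64*v^2 + 1), -8*u/sqrt(64*u^2 + 64*v^2 + 1), 1/sqrt(64*u^2 + 64*v^2 + 1)), and the second partials r_uu, r_uv, r_vv. Take dot products:
  L(u, v) = r_uu · N̂ = 0,
  M(u, v) = r_uv · N̂ = 8/sqrt(64*u^2 + 64*v^2 + 1),
  N(u, v) = r_vv · N̂ = 0.
Evaluating at (u, v) = (2, 2):
  L = 0, M = 8*sqrt(57)/171, N = 0.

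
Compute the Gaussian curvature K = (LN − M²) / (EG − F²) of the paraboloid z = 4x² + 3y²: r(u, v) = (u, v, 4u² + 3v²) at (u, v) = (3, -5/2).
K = 12/160801

Coefficients of the first fundamental form: E = 64*u^2 + 1, F = 48*u*v, G = 36*v^2 + 1.
Coefficients of the second fundamental form: L = 8/sqrt(64*u^2 + 36*v^2 + 1), M = 0, N = 6/sqrt(64*u^2 + 36*v^2 + 1).
Assemble K = (LN − M²)/(EG − F²) = 48/(4096*u^4 + 4608*u^2*v^2 + 128*u^2 + 1296*v^4 + 72*v^2 + 1). At (u, v) = (3, -5/2): K = 12/160801.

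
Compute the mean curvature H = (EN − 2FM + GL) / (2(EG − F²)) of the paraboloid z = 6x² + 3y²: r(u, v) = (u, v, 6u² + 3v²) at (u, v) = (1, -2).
H = 1305/4913

With E = 144*u^2 + 1, F = 72*u*v, G = 36*v^2 + 1, L = 12/sqrt(144*u^2 + 36*v^2 + 1), M = 0, N = 6/sqrt(144*u^2 + 36*v^2 + 1), assemble
  H = (EN − 2FM + GL) / (2(EG − F²)) = 9*(48*u^2 + 24*v^2 + 1)/(144*u^2 + 36*v^2 + 1)^(3/2).
At (u, v) = (1, -2): H = 1305/4913.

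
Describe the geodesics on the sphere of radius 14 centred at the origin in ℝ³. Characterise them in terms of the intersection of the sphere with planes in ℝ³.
Geodesics on the sphere of radius 14 are great circles — circles of radius 14 obtained as the intersection of the sphere with planes through the origin (the centre of the sphere).

A curve α(t) of nonzero constant speed on the sphere of radius 14 is a geodesic iff its acceleration α̈ is everywhere normal to the surface, i.e. parallel to the radial vector α(t). Then d/dt(α × α̇) = α̇ × α̇ + α × α̈ = 0, so α × α̇ is a constant vector n ≠ 0 and α(t) · n = 0 for all t: α lies in the plane through the origin with normal n. The intersection of that plane with the sphere is a circle of radius 14 (a great circle). Conversely, a great circle traversed at constant speed has centripetal acceleration pointing at the origin, hence normal to the sphere, so every great circle is a geodesic.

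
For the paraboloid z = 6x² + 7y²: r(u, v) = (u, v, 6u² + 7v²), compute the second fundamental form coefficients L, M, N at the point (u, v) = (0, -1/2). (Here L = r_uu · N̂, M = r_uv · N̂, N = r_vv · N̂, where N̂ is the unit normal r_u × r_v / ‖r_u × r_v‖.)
L = 6*sqrt(2)/5;  M = 0;  N = 7*sqrt(2)/5

Compute the unit normal N̂(u, v) = (-12*u/sqrt(144*u^2 + 196*v^2 + 1), -14*v/sqrt(144*u^2 + 196*v^2 + 1), 1/sqrt(144*u^2 + 196*v^2 + 1)), and the second partials r_uu, r_uv, r_vv. Take dot products:
  L(u, v) = r_uu · N̂ = 12/sqrt(144*u^2 + 196*v^2 + 1),
  M(u, v) = r_uv · N̂ = 0,
  N(u, v) = r_vv · N̂ = 14/sqrt(144*u^2 + 196*v^2 + 1).
Evaluating at (u, v) = (0, -1/2):
  L = 6*sqrt(2)/5, M = 0, N = 7*sqrt(2)/5.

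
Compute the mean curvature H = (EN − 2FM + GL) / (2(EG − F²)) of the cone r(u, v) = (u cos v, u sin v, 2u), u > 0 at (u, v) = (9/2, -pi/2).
H = 2*sqrt(5)/45

With E = 5, F = 0, G = u^2, L = 0, M = 0, N = 2*sqrt(5)*u^2/(5*Abs(u)), assemble
  H = (EN − 2FM + GL) / (2(EG − F²)) = sqrt(5)/(5*Abs(u)).
At (u, v) = (9/2, -pi/2): H = 2*sqrt(5)/45.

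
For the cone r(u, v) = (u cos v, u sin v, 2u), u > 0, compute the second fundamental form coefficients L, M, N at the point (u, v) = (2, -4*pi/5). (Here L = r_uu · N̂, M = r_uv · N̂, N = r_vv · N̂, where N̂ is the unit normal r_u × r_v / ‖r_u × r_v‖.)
L = 0;  M = 0;  N = 4*sqrt(5)/5

Compute the unit normal N̂(u, v) = (-2*sqrt(5)*u*cos(v)/(5*Abs(u)), -2*sqrt(5)*u*sin(v)/(5*Abs(u)), sqrt(5)*u/(5*Abs(u))), and the second partials r_uu, r_uv, r_vv. Take dot products:
  L(u, v) = r_uu · N̂ = 0,
  M(u, v) = r_uv · N̂ = 0,
  N(u, v) = r_vv · N̂ = 2*sqrt(5)*u^2/(5*Abs(u)).
Evaluating at (u, v) = (2, -4*pi/5):
  L = 0, M = 0, N = 4*sqrt(5)/5.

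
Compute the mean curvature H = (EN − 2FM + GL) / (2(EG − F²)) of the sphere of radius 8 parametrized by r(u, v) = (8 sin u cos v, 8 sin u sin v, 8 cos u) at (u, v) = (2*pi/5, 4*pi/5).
H = -1/8

With E = 64, F = 0, G = 64*sin(u)^2, L = -8*sin(u)/Abs(sin(u)), M = 0, N = -8*sin(u)^3/Abs(sin(u)), assemble
  H = (EN − 2FM + GL) / (2(EG − F²)) = -sin(u)/(8*Abs(sin(u))).
At (u, v) = (2*pi/5, 4*pi/5): H = -1/8.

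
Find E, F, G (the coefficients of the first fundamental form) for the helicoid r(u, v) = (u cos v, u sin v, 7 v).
E = 1;  F = 0;  G = u^2 + 49

Compute partials: r_u = (cos(v), sin(v), 0), r_v = (-u*sin(v), u*cos(v), 7). Then
  E = r_u · r_u = 1,
  F = r_u · r_v = 0,
  G = r_v · r_v = u^2 + 49.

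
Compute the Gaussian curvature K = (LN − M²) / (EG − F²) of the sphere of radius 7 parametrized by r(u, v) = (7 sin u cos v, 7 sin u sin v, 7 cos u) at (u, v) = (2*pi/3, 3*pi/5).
K = 1/49

Coefficients of the first fundamental form: E = 49, F = 0, G = 49*sin(u)^2.
Coefficients of the second fundamental form: L = -7*sin(u)/Abs(sin(u)), M = 0, N = -7*sin(u)^3/Abs(sin(u)).
Assemble K = (LN − M²)/(EG − F²) = 1/49. At (u, v) = (2*pi/3, 3*pi/5): K = 1/49.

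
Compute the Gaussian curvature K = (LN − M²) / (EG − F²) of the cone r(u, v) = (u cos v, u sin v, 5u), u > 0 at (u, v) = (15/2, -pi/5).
K = 0

Coefficients of the first fundamental form: E = 26, F = 0, G = u^2.
Coefficients of the second fundamental form: L = 0, M = 0, N = 5*sqrt(26)*u^2/(26*Abs(u)).
Assemble K = (LN − M²)/(EG − F²) = 0. At (u, v) = (15/2, -pi/5): K = 0.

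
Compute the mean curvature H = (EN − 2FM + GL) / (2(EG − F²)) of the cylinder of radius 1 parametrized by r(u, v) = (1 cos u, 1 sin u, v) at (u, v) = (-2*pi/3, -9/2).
H = -1/2

With E = 1, F = 0, G = 1, L = -1, M = 0, N = 0, assemble
  H = (EN − 2FM + GL) / (2(EG − F²)) = -1/2.
At (u, v) = (-2*pi/3, -9/2): H = -1/2.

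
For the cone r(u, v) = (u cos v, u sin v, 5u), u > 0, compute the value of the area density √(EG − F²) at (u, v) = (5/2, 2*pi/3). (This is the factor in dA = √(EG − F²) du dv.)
√(EG − F²)|_{(5/2, 2*pi/3)} = 5*sqrt(26)/2

E = 26, F = 0, G = u^2, so EG − F² = 26*u^2. Taking the positive square root: √(EG − F²) = sqrt(26)*Abs(u). At (u, v) = (5/2, 2*pi/3): 5*sqrt(26)/2.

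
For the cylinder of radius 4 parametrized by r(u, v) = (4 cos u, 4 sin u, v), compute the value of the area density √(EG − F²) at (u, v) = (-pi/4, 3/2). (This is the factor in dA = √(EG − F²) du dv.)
√(EG − F²)|_{(-pi/4, 3/2)} = 4

E = 16, F = 0, G = 1, so EG − F² = 16. Taking the positive square root: √(EG − F²) = 4. At (u, v) = (-pi/4, 3/2): 4.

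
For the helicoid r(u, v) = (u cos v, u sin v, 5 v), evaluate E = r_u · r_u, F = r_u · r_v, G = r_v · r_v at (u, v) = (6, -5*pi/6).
E = 1;  F = 0;  G = 61

Partials: r_u = (cos(v), sin(v), 0), r_v = (-u*sin(v), u*cos(v), 5). As functions of (u, v):
  E = r_u · r_u = 1,
  F = r_u · r_v = 0,
  G = r_v · r_v = u^2 + 25.
Evaluating at (u, v) = (6, -5*pi/6): E = 1, F = 0, G = 61.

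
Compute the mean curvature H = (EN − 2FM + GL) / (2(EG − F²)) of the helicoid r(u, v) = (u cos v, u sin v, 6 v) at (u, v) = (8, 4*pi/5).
H = 0

With E = 1, F = 0, G = u^2 + 36, L = 0, M = -6/sqrt(u^2 + 36), N = 0, assemble
  H = (EN − 2FM + GL) / (2(EG − F²)) = 0.
At (u, v) = (8, 4*pi/5): H = 0.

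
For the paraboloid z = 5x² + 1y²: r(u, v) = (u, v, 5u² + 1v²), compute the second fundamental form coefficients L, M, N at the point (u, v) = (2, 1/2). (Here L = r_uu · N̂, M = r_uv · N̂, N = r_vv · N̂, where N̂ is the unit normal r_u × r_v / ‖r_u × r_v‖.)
L = 5*sqrt(402)/201;  M = 0;  N = sqrt(402)/201

Compute the unit normal N̂(u, v) = (-10*u/sqrt(100*u^2 + 4*v^2 + 1), -2*v/sqrt(100*u^2 + 4*v^2 + 1), 1/sqrt(100*u^2 + 4*v^2 + 1)), and the second partials r_uu, r_uv, r_vv. Take dot products:
  L(u, v) = r_uu · N̂ = 10/sqrt(100*u^2 + 4*v^2 + 1),
  M(u, v) = r_uv · N̂ = 0,
  N(u, v) = r_vv · N̂ = 2/sqrt(100*u^2 + 4*v^2 + 1).
Evaluating at (u, v) = (2, 1/2):
  L = 5*sqrt(402)/201, M = 0, N = sqrt(402)/201.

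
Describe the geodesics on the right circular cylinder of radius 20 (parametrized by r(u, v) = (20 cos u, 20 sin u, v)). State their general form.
The cylinder is flat (K = 0) and locally isometric to the plane via the development (u, v) ↦ (20 u, v). Geodesics are the pre-images of straight lines: circles (v constant), vertical lines (u constant), and helices (v = c · u + d) for constants c, d.

A right cylinder has E = 20², F = 0, G = 1, so EG − F² = 20², and L = −20, M = N = 0, giving K = (LN − M²)/(EG − F²) = 0 everywhere. A flat surface is locally isometric to the Euclidean plane via the map (u, v) ↦ (20 u, v). Straight lines in the (x̃, ỹ) plane pull back to: (a) horizontal circles (v = const), (b) vertical generators (u = const), and (c) helices (20 u tan θ = v, i.e. v = c · u + d).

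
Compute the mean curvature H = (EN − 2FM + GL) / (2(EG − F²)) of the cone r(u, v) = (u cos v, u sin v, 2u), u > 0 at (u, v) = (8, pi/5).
H = sqrt(5)/40

With E = 5, F = 0, G = u^2, L = 0, M = 0, N = 2*sqrt(5)*u^2/(5*Abs(u)), assemble
  H = (EN − 2FM + GL) / (2(EG − F²)) = sqrt(5)/(5*Abs(u)).
At (u, v) = (8, pi/5): H = sqrt(5)/40.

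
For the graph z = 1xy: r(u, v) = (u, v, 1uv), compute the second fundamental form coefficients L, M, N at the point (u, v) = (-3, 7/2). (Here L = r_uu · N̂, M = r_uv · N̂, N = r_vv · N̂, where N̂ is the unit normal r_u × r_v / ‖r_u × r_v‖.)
L = 0;  M = 2*sqrt(89)/89;  N = 0

Compute the unit normal N̂(u, v) = (-v/sqrt(u^2 + v^2 + 1), -u/sqrt(u^2 + v^2 + 1), 1/sqrt(u^2 + v^2 + 1)), and the second partials r_uu, r_uv, r_vv. Take dot products:
  L(u, v) = r_uu · N̂ = 0,
  M(u, v) = r_uv · N̂ = 1/sqrt(u^2 + v^2 + 1),
  N(u, v) = r_vv · N̂ = 0.
Evaluating at (u, v) = (-3, 7/2):
  L = 0, M = 2*sqrt(89)/89, N = 0.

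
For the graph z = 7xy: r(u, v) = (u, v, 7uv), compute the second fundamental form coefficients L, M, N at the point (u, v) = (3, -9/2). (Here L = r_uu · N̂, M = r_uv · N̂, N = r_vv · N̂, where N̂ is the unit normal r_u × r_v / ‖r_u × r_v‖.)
L = 0;  M = 14*sqrt(5737)/5737;  N = 0

Compute the unit normal N̂(u, v) = (-7*v/sqrt(49*u^2 + 49*v^2 + 1), -7*u/sqrt(49*u^2 + 49*v^2 + 1), 1/sqrt(49*u^2 + 49*v^2 + 1)), and the second partials r_uu, r_uv, r_vv. Take dot products:
  L(u, v) = r_uu · N̂ = 0,
  M(u, v) = r_uv · N̂ = 7/sqrt(49*u^2 + 49*v^2 + 1),
  N(u, v) = r_vv · N̂ = 0.
Evaluating at (u, v) = (3, -9/2):
  L = 0, M = 14*sqrt(5737)/5737, N = 0.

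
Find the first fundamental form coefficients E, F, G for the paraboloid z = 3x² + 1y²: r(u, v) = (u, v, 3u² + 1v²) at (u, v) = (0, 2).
E = 1;  F = 0;  G = 17

Partials: r_u = (1, 0, 6*u), r_v = (0, 1, 2*v). As functions of (u, v):
  E = r_u · r_u = 36*u^2 + 1,
  F = r_u · r_v = 12*u*v,
  G = r_v · r_v = 4*v^2 + 1.
Evaluating at (u, v) = (0, 2): E = 1, F = 0, G = 17.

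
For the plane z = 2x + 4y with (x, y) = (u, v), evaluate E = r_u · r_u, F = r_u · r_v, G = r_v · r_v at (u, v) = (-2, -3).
E = 5;  F = 8;  G = 17

Partials: r_u = (1, 0, 2), r_v = (0, 1, 4). As functions of (u, v):
  E = r_u · r_u = 5,
  F = r_u · r_v = 8,
  G = r_v · r_v = 17.
Evaluating at (u, v) = (-2, -3): E = 5, F = 8, G = 17.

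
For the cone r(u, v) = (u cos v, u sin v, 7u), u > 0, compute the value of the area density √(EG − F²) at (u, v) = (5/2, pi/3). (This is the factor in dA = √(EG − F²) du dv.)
√(EG − F²)|_{(5/2, pi/3)} = 25*sqrt(2)/2

E = 50, F = 0, G = u^2, so EG − F² = 50*u^2. Taking the positive square root: √(EG − F²) = 5*sqrt(2)*Abs(u). At (u, v) = (5/2, pi/3): 25*sqrt(2)/2.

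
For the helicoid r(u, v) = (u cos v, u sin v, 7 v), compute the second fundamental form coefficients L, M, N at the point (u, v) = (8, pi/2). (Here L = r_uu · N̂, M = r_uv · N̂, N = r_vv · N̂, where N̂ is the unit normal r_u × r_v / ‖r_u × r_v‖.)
L = 0;  M = -7*sqrt(113)/113;  N = 0

Compute the unit normal N̂(u, v) = (7*sin(v)/sqrt(u^2 + 49), -7*cos(v)/sqrt(u^2 + 49), u/sqrt(u^2 + 49)), and the second partials r_uu, r_uv, r_vv. Take dot products:
  L(u, v) = r_uu · N̂ = 0,
  M(u, v) = r_uv · N̂ = -7/sqrt(u^2 + 49),
  N(u, v) = r_vv · N̂ = 0.
Evaluating at (u, v) = (8, pi/2):
  L = 0, M = -7*sqrt(113)/113, N = 0.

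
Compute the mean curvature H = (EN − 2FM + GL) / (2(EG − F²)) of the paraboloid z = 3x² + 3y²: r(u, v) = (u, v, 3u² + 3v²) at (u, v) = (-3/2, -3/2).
H = 492*sqrt(163)/26569

With E = 36*u^2 + 1, F = 36*u*v, G = 36*v^2 + 1, L = 6/sqrt(36*u^2 + 36*v^2 + 1), M = 0, N = 6/sqrt(36*u^2 + 36*v^2 + 1), assemble
  H = (EN − 2FM + GL) / (2(EG − F²)) = 6*(18*u^2 + 18*v^2 + 1)/(36*u^2 + 36*v^2 + 1)^(3/2).
At (u, v) = (-3/2, -3/2): H = 492*sqrt(163)/26569.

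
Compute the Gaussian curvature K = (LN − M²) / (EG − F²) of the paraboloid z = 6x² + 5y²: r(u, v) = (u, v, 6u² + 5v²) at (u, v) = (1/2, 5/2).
K = 30/109561

Coefficients of the first fundamental form: E = 144*u^2 + 1, F = 120*u*v, G = 100*v^2 + 1.
Coefficients of the second fundamental form: L = 12/sqrt(144*u^2 + 100*v^2 + 1), M = 0, N = 10/sqrt(144*u^2 + 100*v^2 + 1).
Assemble K = (LN − M²)/(EG − F²) = 120/(20736*u^4 + 28800*u^2*v^2 + 288*u^2 + 10000*v^4 + 200*v^2 + 1). At (u, v) = (1/2, 5/2): K = 30/109561.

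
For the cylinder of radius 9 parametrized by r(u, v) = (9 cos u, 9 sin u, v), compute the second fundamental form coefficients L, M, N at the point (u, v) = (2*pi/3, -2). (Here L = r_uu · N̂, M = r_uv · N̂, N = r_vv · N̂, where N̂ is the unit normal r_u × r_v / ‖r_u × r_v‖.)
L = -9;  M = 0;  N = 0

Compute the unit normal N̂(u, v) = (cos(u), sin(u), 0), and the second partials r_uu, r_uv, r_vv. Take dot products:
  L(u, v) = r_uu · N̂ = -9,
  M(u, v) = r_uv · N̂ = 0,
  N(u, v) = r_vv · N̂ = 0.
Evaluating at (u, v) = (2*pi/3, -2):
  L = -9, M = 0, N = 0.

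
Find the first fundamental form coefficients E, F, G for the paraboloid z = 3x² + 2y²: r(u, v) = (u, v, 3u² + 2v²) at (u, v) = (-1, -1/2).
E = 37;  F = 12;  G = 5

Partials: r_u = (1, 0, 6*u), r_v = (0, 1, 4*v). As functions of (u, v):
  E = r_u · r_u = 36*u^2 + 1,
  F = r_u · r_v = 24*u*v,
  G = r_v · r_v = 16*v^2 + 1.
Evaluating at (u, v) = (-1, -1/2): E = 37, F = 12, G = 5.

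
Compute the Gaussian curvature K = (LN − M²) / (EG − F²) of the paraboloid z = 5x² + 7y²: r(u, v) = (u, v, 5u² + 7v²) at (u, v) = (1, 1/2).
K = 7/1125

Coefficients of the first fundamental form: E = 100*u^2 + 1, F = 140*u*v, G = 196*v^2 + 1.
Coefficients of the second fundamental form: L = 10/sqrt(100*u^2 + 196*v^2 + 1), M = 0, N = 14/sqrt(100*u^2 + 196*v^2 + 1).
Assemble K = (LN − M²)/(EG − F²) = 140/(10000*u^4 + 39200*u^2*v^2 + 200*u^2 + 38416*v^4 + 392*v^2 + 1). At (u, v) = (1, 1/2): K = 7/1125.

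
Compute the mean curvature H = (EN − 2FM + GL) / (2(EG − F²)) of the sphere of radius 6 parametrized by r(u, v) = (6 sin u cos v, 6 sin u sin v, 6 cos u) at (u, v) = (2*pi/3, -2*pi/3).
H = -1/6

With E = 36, F = 0, G = 36*sin(u)^2, L = -6*sin(u)/Abs(sin(u)), M = 0, N = -6*sin(u)^3/Abs(sin(u)), assemble
  H = (EN − 2FM + GL) / (2(EG − F²)) = -sin(u)/(6*Abs(sin(u))).
At (u, v) = (2*pi/3, -2*pi/3): H = -1/6.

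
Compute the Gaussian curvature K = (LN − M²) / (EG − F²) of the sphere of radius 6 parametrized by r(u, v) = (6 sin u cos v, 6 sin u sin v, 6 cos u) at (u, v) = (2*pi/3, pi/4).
K = 1/36

Coefficients of the first fundamental form: E = 36, F = 0, G = 36*sin(u)^2.
Coefficients of the second fundamental form: L = -6*sin(u)/Abs(sin(u)), M = 0, N = -6*sin(u)^3/Abs(sin(u)).
Assemble K = (LN − M²)/(EG − F²) = 1/36. At (u, v) = (2*pi/3, pi/4): K = 1/36.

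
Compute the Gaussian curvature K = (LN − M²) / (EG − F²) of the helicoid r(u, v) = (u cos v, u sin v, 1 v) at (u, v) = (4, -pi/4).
K = -1/289

Coefficients of the first fundamental form: E = 1, F = 0, G = u^2 + 1.
Coefficients of the second fundamental form: L = 0, M = -1/sqrt(u^2 + 1), N = 0.
Assemble K = (LN − M²)/(EG − F²) = -1/(u^2 + 1)^2. At (u, v) = (4, -pi/4): K = -1/289.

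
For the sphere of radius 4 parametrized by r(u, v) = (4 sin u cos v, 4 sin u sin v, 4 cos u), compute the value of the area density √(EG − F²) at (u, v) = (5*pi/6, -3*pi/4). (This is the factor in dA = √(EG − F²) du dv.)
√(EG − F²)|_{(5*pi/6, -3*pi/4)} = 8

E = 16, F = 0, G = 16*sin(u)^2, so EG − F² = 256*sin(u)^2. Taking the positive square root: √(EG − F²) = 16*Abs(sin(u)). At (u, v) = (5*pi/6, -3*pi/4): 8.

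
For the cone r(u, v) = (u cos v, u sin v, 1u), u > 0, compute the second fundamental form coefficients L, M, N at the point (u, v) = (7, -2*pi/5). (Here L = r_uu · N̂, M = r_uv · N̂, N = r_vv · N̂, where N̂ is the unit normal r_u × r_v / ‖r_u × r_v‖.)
L = 0;  M = 0;  N = 7*sqrt(2)/2

Compute the unit normal N̂(u, v) = (-sqrt(2)*u*cos(v)/(2*Abs(u)), -sqrt(2)*u*sin(v)/(2*Abs(u)), sqrt(2)*u/(2*Abs(u))), and the second partials r_uu, r_uv, r_vv. Take dot products:
  L(u, v) = r_uu · N̂ = 0,
  M(u, v) = r_uv · N̂ = 0,
  N(u, v) = r_vv · N̂ = sqrt(2)*u^2/(2*Abs(u)).
Evaluating at (u, v) = (7, -2*pi/5):
  L = 0, M = 0, N = 7*sqrt(2)/2.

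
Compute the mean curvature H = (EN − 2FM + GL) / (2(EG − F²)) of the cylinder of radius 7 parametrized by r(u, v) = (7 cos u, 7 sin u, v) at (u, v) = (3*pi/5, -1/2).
H = -1/14

With E = 49, F = 0, G = 1, L = -7, M = 0, N = 0, assemble
  H = (EN − 2FM + GL) / (2(EG − F²)) = -1/14.
At (u, v) = (3*pi/5, -1/2): H = -1/14.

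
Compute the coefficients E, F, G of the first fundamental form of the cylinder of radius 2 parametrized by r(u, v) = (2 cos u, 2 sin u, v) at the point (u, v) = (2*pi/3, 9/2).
E = 4;  F = 0;  G = 1

Partials: r_u = (-2*sin(u), 2*cos(u), 0), r_v = (0, 0, 1). As functions of (u, v):
  E = r_u · r_u = 4,
  F = r_u · r_v = 0,
  G = r_v · r_v = 1.
Evaluating at (u, v) = (2*pi/3, 9/2): E = 4, F = 0, G = 1.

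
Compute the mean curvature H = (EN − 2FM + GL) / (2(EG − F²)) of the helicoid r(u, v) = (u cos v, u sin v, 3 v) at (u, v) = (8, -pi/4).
H = 0

With E = 1, F = 0, G = u^2 + 9, L = 0, M = -3/sqrt(u^2 + 9), N = 0, assemble
  H = (EN − 2FM + GL) / (2(EG − F²)) = 0.
At (u, v) = (8, -pi/4): H = 0.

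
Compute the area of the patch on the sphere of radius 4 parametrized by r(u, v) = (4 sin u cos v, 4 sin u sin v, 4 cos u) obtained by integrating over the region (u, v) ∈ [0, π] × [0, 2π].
Area = 64*pi

Area = ∫∫ √(EG − F²) du dv with √(EG − F²) = 16*Abs(sin(u)). Integrating over [0, π] × [0, 2π] gives 64*pi.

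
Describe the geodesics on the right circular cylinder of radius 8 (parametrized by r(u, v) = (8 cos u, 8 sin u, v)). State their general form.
The cylinder is flat (K = 0) and locally isometric to the plane via the development (u, v) ↦ (8 u, v). Geodesics are the pre-images of straight lines: circles (v constant), vertical lines (u constant), and helices (v = c · u + d) for constants c, d.

A right cylinder has E = 8², F = 0, G = 1, so EG − F² = 8², and L = −8, M = N = 0, giving K = (LN − M²)/(EG − F²) = 0 everywhere. A flat surface is locally isometric to the Euclidean plane via the map (u, v) ↦ (8 u, v). Straight lines in the (x̃, ỹ) plane pull back to: (a) horizontal circles (v = const), (b) vertical generators (u = const), and (c) helices (8 u tan θ = v, i.e. v = c · u + d).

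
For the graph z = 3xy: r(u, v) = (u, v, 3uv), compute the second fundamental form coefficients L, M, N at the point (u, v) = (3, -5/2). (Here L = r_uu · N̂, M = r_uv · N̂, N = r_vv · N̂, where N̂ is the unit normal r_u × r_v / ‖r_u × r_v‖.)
L = 0;  M = 6*sqrt(553)/553;  N = 0

Compute the unit normal N̂(u, v) = (-3*v/sqrt(9*u^2 + 9*v^2 + 1), -3*u/sqrt(9*u^2 + 9*v^2 + 1), 1/sqrt(9*u^2 + 9*v^2 + 1)), and the second partials r_uu, r_uv, r_vv. Take dot products:
  L(u, v) = r_uu · N̂ = 0,
  M(u, v) = r_uv · N̂ = 3/sqrt(9*u^2 + 9*v^2 + 1),
  N(u, v) = r_vv · N̂ = 0.
Evaluating at (u, v) = (3, -5/2):
  L = 0, M = 6*sqrt(553)/553, N = 0.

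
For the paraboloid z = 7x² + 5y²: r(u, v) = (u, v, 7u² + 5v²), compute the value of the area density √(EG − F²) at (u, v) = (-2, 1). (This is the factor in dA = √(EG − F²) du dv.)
√(EG − F²)|_{(-2, 1)} = sqrt(885)

E = 196*u^2 + 1, F = 140*u*v, G = 100*v^2 + 1, so EG − F² = 196*u^2 + 100*v^2 + 1. Taking the positive square root: √(EG − F²) = sqrt(196*u^2 + 100*v^2 + 1). At (u, v) = (-2, 1): sqrt(885).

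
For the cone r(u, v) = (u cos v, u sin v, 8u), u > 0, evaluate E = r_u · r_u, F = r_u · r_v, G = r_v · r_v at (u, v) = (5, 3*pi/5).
E = 65;  F = 0;  G = 25

Partials: r_u = (cos(v), sin(v), 8), r_v = (-u*sin(v), u*cos(v), 0). As functions of (u, v):
  E = r_u · r_u = 65,
  F = r_u · r_v = 0,
  G = r_v · r_v = u^2.
Evaluating at (u, v) = (5, 3*pi/5): E = 65, F = 0, G = 25.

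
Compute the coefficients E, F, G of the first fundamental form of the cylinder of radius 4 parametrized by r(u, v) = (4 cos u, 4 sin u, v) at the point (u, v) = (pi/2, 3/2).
E = 16;  F = 0;  G = 1

Partials: r_u = (-4*sin(u), 4*cos(u), 0), r_v = (0, 0, 1). As functions of (u, v):
  E = r_u · r_u = 16,
  F = r_u · r_v = 0,
  G = r_v · r_v = 1.
Evaluating at (u, v) = (pi/2, 3/2): E = 16, F = 0, G = 1.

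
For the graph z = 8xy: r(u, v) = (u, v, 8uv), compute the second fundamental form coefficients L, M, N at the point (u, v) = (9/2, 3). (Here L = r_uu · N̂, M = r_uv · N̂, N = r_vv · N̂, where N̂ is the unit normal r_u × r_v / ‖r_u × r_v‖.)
L = 0;  M = 8*sqrt(1873)/1873;  N = 0

Compute the unit normal N̂(u, v) = (-8*v/sqrt(64*u^2 + 64*v^2 + 1), -8*u/sqrt(64*u^2 + 64*v^2 + 1), 1/sqrt(64*u^2 + 64*v^2 + 1)), and the second partials r_uu, r_uv, r_vv. Take dot products:
  L(u, v) = r_uu · N̂ = 0,
  M(u, v) = r_uv · N̂ = 8/sqrt(64*u^2 + 64*v^2 + 1),
  N(u, v) = r_vv · N̂ = 0.
Evaluating at (u, v) = (9/2, 3):
  L = 0, M = 8*sqrt(1873)/1873, N = 0.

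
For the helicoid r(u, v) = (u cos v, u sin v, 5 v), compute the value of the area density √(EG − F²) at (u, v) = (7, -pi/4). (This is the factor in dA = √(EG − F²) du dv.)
√(EG − F²)|_{(7, -pi/4)} = sqrt(74)

E = 1, F = 0, G = u^2 + 25, so EG − F² = u^2 + 25. Taking the positive square root: √(EG − F²) = sqrt(u^2 + 25). At (u, v) = (7, -pi/4): sqrt(74).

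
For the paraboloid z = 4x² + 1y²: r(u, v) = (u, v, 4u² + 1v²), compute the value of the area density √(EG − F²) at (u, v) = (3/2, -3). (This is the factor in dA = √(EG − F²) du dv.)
√(EG − F²)|_{(3/2, -3)} = sqrt(181)

E = 64*u^2 + 1, F = 16*u*v, G = 4*v^2 + 1, so EG − F² = 64*u^2 + 4*v^2 + 1. Taking the positive square root: √(EG − F²) = sqrt(64*u^2 + 4*v^2 + 1). At (u, v) = (3/2, -3): sqrt(181).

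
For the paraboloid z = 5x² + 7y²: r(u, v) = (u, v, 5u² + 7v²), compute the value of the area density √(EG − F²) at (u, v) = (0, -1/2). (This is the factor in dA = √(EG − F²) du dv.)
√(EG − F²)|_{(0, -1/2)} = 5*sqrt(2)

E = 100*u^2 + 1, F = 140*u*v, G = 196*v^2 + 1, so EG − F² = 100*u^2 + 196*v^2 + 1. Taking the positive square root: √(EG − F²) = sqrt(100*u^2 + 196*v^2 + 1). At (u, v) = (0, -1/2): 5*sqrt(2).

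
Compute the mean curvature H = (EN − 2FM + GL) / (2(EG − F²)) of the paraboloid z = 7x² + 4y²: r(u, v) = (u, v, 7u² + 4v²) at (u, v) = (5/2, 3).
H = 8943*sqrt(1802)/3247204

With E = 196*u^2 + 1, F = 112*u*v, G = 64*v^2 + 1, L = 14/sqrt(196*u^2 + 64*v^2 + 1), M = 0, N = 8/sqrt(196*u^2 + 64*v^2 + 1), assemble
  H = (EN − 2FM + GL) / (2(EG − F²)) = (784*u^2 + 448*v^2 + 11)/(196*u^2 + 64*v^2 + 1)^(3/2).
At (u, v) = (5/2, 3): H = 8943*sqrt(1802)/3247204.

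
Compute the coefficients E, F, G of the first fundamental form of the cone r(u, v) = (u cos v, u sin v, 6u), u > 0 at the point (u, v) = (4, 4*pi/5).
E = 37;  F = 0;  G = 16

Partials: r_u = (cos(v), sin(v), 6), r_v = (-u*sin(v), u*cos(v), 0). As functions of (u, v):
  E = r_u · r_u = 37,
  F = r_u · r_v = 0,
  G = r_v · r_v = u^2.
Evaluating at (u, v) = (4, 4*pi/5): E = 37, F = 0, G = 16.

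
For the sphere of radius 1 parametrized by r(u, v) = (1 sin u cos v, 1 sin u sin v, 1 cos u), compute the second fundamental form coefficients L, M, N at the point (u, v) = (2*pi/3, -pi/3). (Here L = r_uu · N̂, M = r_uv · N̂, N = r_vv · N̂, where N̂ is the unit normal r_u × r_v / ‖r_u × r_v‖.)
L = -1;  M = 0;  N = -3/4

Compute the unit normal N̂(u, v) = (sin(u)^2*cos(v)/Abs(sin(u)), sin(u)^2*sin(v)/Abs(sin(u)), sin(2*u)/(2*Abs(sin(u)))), and the second partials r_uu, r_uv, r_vv. Take dot products:
  L(u, v) = r_uu · N̂ = -sin(u)/Abs(sin(u)),
  M(u, v) = r_uv · N̂ = 0,
  N(u, v) = r_vv · N̂ = -sin(u)^3/Abs(sin(u)).
Evaluating at (u, v) = (2*pi/3, -pi/3):
  L = -1, M = 0, N = -3/4.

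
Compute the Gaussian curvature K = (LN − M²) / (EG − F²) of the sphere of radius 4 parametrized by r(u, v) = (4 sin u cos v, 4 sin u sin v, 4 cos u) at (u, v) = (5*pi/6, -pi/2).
K = 1/16

Coefficients of the first fundamental form: E = 16, F = 0, G = 16*sin(u)^2.
Coefficients of the second fundamental form: L = -4*sin(u)/Abs(sin(u)), M = 0, N = -4*sin(u)^3/Abs(sin(u)).
Assemble K = (LN − M²)/(EG − F²) = 1/16. At (u, v) = (5*pi/6, -pi/2): K = 1/16.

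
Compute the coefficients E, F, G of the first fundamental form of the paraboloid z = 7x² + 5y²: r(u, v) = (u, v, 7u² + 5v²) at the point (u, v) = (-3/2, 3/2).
E = 442;  F = -315;  G = 226

Partials: r_u = (1, 0, 14*u), r_v = (0, 1, 10*v). As functions of (u, v):
  E = r_u · r_u = 196*u^2 + 1,
  F = r_u · r_v = 140*u*v,
  G = r_v · r_v = 100*v^2 + 1.
Evaluating at (u, v) = (-3/2, 3/2): E = 442, F = -315, G = 226.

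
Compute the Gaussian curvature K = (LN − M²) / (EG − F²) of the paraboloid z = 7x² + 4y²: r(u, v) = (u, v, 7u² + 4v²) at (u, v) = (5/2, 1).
K = 28/416025

Coefficients of the first fundamental form: E = 196*u^2 + 1, F = 112*u*v, G = 64*v^2 + 1.
Coefficients of the second fundamental form: L = 14/sqrt(196*u^2 + 64*v^2 + 1), M = 0, N = 8/sqrt(196*u^2 + 64*v^2 + 1).
Assemble K = (LN − M²)/(EG − F²) = 112/(38416*u^4 + 25088*u^2*v^2 + 392*u^2 + 4096*v^4 + 128*v^2 + 1). At (u, v) = (5/2, 1): K = 28/416025.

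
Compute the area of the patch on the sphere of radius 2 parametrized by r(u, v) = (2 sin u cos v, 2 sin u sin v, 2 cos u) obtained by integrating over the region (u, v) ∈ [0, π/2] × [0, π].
Area = 4*pi

Area = ∫∫ √(EG − F²) du dv with √(EG − F²) = 4*Abs(sin(u)). Integrating over [0, π/2] × [0, π] gives 4*pi.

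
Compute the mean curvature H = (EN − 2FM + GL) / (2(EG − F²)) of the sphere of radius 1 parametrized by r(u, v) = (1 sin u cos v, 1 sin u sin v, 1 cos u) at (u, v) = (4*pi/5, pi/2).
H = -1

With E = 1, F = 0, G = sin(u)^2, L = -sin(u)/Abs(sin(u)), M = 0, N = -sin(u)^3/Abs(sin(u)), assemble
  H = (EN − 2FM + GL) / (2(EG − F²)) = -sin(u)/Abs(sin(u)).
At (u, v) = (4*pi/5, pi/2): H = -1.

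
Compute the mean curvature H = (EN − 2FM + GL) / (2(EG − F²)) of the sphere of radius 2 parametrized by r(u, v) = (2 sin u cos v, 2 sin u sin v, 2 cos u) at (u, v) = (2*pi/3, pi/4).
H = -1/2

With E = 4, F = 0, G = 4*sin(u)^2, L = -2*sin(u)/Abs(sin(u)), M = 0, N = -2*sin(u)^3/Abs(sin(u)), assemble
  H = (EN − 2FM + GL) / (2(EG − F²)) = -sin(u)/(2*Abs(sin(u))).
At (u, v) = (2*pi/3, pi/4): H = -1/2.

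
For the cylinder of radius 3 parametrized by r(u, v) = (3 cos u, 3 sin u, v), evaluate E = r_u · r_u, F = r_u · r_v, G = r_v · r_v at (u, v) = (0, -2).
E = 9;  F = 0;  G = 1

Partials: r_u = (-3*sin(u), 3*cos(u), 0), r_v = (0, 0, 1). As functions of (u, v):
  E = r_u · r_u = 9,
  F = r_u · r_v = 0,
  G = r_v · r_v = 1.
Evaluating at (u, v) = (0, -2): E = 9, F = 0, G = 1.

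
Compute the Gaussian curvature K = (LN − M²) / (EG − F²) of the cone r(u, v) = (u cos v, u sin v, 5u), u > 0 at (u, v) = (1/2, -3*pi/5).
K = 0

Coefficients of the first fundamental form: E = 26, F = 0, G = u^2.
Coefficients of the second fundamental form: L = 0, M = 0, N = 5*sqrt(26)*u^2/(26*Abs(u)).
Assemble K = (LN − M²)/(EG − F²) = 0. At (u, v) = (1/2, -3*pi/5): K = 0.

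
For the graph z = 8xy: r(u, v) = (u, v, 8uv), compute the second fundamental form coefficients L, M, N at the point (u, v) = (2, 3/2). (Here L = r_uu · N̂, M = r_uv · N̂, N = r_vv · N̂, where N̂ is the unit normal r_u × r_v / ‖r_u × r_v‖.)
L = 0;  M = 8*sqrt(401)/401;  N = 0

Compute the unit normal N̂(u, v) = (-8*v/sqrt(64*u^2 + 64*v^2 + 1), -8*u/sqrt(64*u^2 + 64*v^2 + 1), 1/sqrt(64*u^2 + 64*v^2 + 1)), and the second partials r_uu, r_uv, r_vv. Take dot products:
  L(u, v) = r_uu · N̂ = 0,
  M(u, v) = r_uv · N̂ = 8/sqrt(64*u^2 + 64*v^2 + 1),
  N(u, v) = r_vv · N̂ = 0.
Evaluating at (u, v) = (2, 3/2):
  L = 0, M = 8*sqrt(401)/401, N = 0.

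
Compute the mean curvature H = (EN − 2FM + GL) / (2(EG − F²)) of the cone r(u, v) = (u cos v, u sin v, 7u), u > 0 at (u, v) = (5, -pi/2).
H = 7*sqrt(2)/100

With E = 50, F = 0, G = u^2, L = 0, M = 0, N = 7*sqrt(2)*u^2/(10*Abs(u)), assemble
  H = (EN − 2FM + GL) / (2(EG − F²)) = 7*sqrt(2)/(20*Abs(u)).
At (u, v) = (5, -pi/2): H = 7*sqrt(2)/100.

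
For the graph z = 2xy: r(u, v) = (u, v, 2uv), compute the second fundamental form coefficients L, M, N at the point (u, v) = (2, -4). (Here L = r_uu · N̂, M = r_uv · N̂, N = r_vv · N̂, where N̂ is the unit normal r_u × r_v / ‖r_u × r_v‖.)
L = 0;  M = 2/9;  N = 0

Compute the unit normal N̂(u, v) = (-2*v/sqrt(4*u^2 + 4*v^2 + 1), -2*u/sqrt(4*u^2 + 4*v^2 + 1), 1/sqrt(4*u^2 + 4*v^2 + 1)), and the second partials r_uu, r_uv, r_vv. Take dot products:
  L(u, v) = r_uu · N̂ = 0,
  M(u, v) = r_uv · N̂ = 2/sqrt(4*u^2 + 4*v^2 + 1),
  N(u, v) = r_vv · N̂ = 0.
Evaluating at (u, v) = (2, -4):
  L = 0, M = 2/9, N = 0.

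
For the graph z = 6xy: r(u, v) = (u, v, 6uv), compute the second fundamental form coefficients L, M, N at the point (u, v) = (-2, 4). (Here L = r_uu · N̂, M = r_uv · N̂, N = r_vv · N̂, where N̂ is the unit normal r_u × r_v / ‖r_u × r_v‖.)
L = 0;  M = 6*sqrt(721)/721;  N = 0

Compute the unit normal N̂(u, v) = (-6*v/sqrt(36*u^2 + 36*v^2 + 1), -6*u/sqrt(36*u^2 + 36*v^2 + 1), 1/sqrt(36*u^2 + 36*v^2 + 1)), and the second partials r_uu, r_uv, r_vv. Take dot products:
  L(u, v) = r_uu · N̂ = 0,
  M(u, v) = r_uv · N̂ = 6/sqrt(36*u^2 + 36*v^2 + 1),
  N(u, v) = r_vv · N̂ = 0.
Evaluating at (u, v) = (-2, 4):
  L = 0, M = 6*sqrt(721)/721, N = 0.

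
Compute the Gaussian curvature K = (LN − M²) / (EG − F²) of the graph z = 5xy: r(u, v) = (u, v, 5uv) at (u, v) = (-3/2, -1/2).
K = -100/16129

Coefficients of the first fundamental form: E = 25*v^2 + 1, F = 25*u*v, G = 25*u^2 + 1.
Coefficients of the second fundamental form: L = 0, M = 5/sqrt(25*u^2 + 25*v^2 + 1), N = 0.
Assemble K = (LN − M²)/(EG − F²) = -25/(625*u^4 + 1250*u^2*v^2 + 50*u^2 + 625*v^4 + 50*v^2 + 1). At (u, v) = (-3/2, -1/2): K = -100/16129.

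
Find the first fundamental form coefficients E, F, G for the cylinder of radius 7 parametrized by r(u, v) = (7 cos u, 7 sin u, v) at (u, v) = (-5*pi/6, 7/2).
E = 49;  F = 0;  G = 1

Partials: r_u = (-7*sin(u), 7*cos(u), 0), r_v = (0, 0, 1). As functions of (u, v):
  E = r_u · r_u = 49,
  F = r_u · r_v = 0,
  G = r_v · r_v = 1.
Evaluating at (u, v) = (-5*pi/6, 7/2): E = 49, F = 0, G = 1.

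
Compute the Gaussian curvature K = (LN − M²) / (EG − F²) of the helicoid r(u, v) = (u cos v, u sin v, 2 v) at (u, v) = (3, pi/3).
K = -4/169

Coefficients of the first fundamental form: E = 1, F = 0, G = u^2 + 4.
Coefficients of the second fundamental form: L = 0, M = -2/sqrt(u^2 + 4), N = 0.
Assemble K = (LN − M²)/(EG − F²) = -4/(u^2 + 4)^2. At (u, v) = (3, pi/3): K = -4/169.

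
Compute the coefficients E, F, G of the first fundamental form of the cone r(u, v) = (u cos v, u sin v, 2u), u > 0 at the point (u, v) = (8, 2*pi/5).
E = 5;  F = 0;  G = 64

Partials: r_u = (cos(v), sin(v), 2), r_v = (-u*sin(v), u*cos(v), 0). As functions of (u, v):
  E = r_u · r_u = 5,
  F = r_u · r_v = 0,
  G = r_v · r_v = u^2.
Evaluating at (u, v) = (8, 2*pi/5): E = 5, F = 0, G = 64.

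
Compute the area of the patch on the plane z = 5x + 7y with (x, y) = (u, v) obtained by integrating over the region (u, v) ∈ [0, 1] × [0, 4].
Area = 20*sqrt(3)

Area = ∫∫ √(EG − F²) du dv with √(EG − F²) = 5*sqrt(3). Integrating over [0, 1] × [0, 4] gives 20*sqrt(3).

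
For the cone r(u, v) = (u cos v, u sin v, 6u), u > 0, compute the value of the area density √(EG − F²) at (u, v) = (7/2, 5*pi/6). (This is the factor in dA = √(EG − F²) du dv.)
√(EG − F²)|_{(7/2, 5*pi/6)} = 7*sqrt(37)/2

E = 37, F = 0, G = u^2, so EG − F² = 37*u^2. Taking the positive square root: √(EG − F²) = sqrt(37)*Abs(u). At (u, v) = (7/2, 5*pi/6): 7*sqrt(37)/2.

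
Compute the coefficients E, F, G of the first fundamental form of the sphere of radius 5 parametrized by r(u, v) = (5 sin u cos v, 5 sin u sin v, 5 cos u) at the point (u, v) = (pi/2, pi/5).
E = 25;  F = 0;  G = 25

Partials: r_u = (5*cos(u)*cos(v), 5*sin(v)*cos(u), -5*sin(u)), r_v = (-5*sin(u)*sin(v), 5*sin(u)*cos(v), 0). As functions of (u, v):
  E = r_u · r_u = 25,
  F = r_u · r_v = 0,
  G = r_v · r_v = 25*sin(u)^2.
Evaluating at (u, v) = (pi/2, pi/5): E = 25, F = 0, G = 25.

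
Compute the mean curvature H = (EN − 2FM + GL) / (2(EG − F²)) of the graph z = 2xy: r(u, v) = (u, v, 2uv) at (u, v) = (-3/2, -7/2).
H = -42*sqrt(59)/3481

With E = 4*v^2 + 1, F = 4*u*v, G = 4*u^2 + 1, L = 0, M = 2/sqrt(4*u^2 + 4*v^2 + 1), N = 0, assemble
  H = (EN − 2FM + GL) / (2(EG − F²)) = -8*u*v/(4*u^2 + 4*v^2 + 1)^(3/2).
At (u, v) = (-3/2, -7/2): H = -42*sqrt(59)/3481.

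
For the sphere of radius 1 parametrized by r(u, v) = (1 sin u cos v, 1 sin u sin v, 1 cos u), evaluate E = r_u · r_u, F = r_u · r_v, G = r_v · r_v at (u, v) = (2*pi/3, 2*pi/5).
E = 1;  F = 0;  G = 3/4

Partials: r_u = (cos(u)*cos(v), sin(v)*cos(u), -sin(u)), r_v = (-sin(u)*sin(v), sin(u)*cos(v), 0). As functions of (u, v):
  E = r_u · r_u = 1,
  F = r_u · r_v = 0,
  G = r_v · r_v = sin(u)^2.
Evaluating at (u, v) = (2*pi/3, 2*pi/5): E = 1, F = 0, G = 3/4.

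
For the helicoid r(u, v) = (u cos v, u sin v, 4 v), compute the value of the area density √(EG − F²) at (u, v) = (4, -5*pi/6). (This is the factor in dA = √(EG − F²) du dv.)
√(EG − F²)|_{(4, -5*pi/6)} = 4*sqrt(2)

E = 1, F = 0, G = u^2 + 16, so EG − F² = u^2 + 16. Taking the positive square root: √(EG − F²) = sqrt(u^2 + 16). At (u, v) = (4, -5*pi/6): 4*sqrt(2).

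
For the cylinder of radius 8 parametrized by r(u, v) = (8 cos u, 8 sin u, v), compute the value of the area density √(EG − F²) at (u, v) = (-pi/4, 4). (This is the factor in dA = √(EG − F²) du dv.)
√(EG − F²)|_{(-pi/4, 4)} = 8

E = 64, F = 0, G = 1, so EG − F² = 64. Taking the positive square root: √(EG − F²) = 8. At (u, v) = (-pi/4, 4): 8.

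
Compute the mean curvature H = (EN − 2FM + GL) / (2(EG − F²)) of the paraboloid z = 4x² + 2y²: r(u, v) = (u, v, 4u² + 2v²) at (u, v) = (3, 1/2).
H = 1174*sqrt(581)/337561

With E = 64*u^2 + 1, F = 32*u*v, G = 16*v^2 + 1, L = 8/sqrt(64*u^2 + 16*v^2 + 1), M = 0, N = 4/sqrt(64*u^2 + 16*v^2 + 1), assemble
  H = (EN − 2FM + GL) / (2(EG − F²)) = 2*(64*u^2 + 32*v^2 + 3)/(64*u^2 + 16*v^2 + 1)^(3/2).
At (u, v) = (3, 1/2): H = 1174*sqrt(581)/337561.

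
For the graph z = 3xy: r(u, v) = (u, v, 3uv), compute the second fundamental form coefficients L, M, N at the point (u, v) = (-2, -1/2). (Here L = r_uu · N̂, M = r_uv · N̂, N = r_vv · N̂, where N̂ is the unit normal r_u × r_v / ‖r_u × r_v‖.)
L = 0;  M = 6*sqrt(157)/157;  N = 0

Compute the unit normal N̂(u, v) = (-3*v/sqrt(9*u^2 + 9*v^2 + 1), -3*u/sqrt(9*u^2 + 9*v^2 + 1), 1/sqrt(9*u^2 + 9*v^2 + 1)), and the second partials r_uu, r_uv, r_vv. Take dot products:
  L(u, v) = r_uu · N̂ = 0,
  M(u, v) = r_uv · N̂ = 3/sqrt(9*u^2 + 9*v^2 + 1),
  N(u, v) = r_vv · N̂ = 0.
Evaluating at (u, v) = (-2, -1/2):
  L = 0, M = 6*sqrt(157)/157, N = 0.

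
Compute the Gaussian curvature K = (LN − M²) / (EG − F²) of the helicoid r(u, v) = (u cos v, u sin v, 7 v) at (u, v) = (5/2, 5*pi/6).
K = -784/48841

Coefficients of the first fundamental form: E = 1, F = 0, G = u^2 + 49.
Coefficients of the second fundamental form: L = 0, M = -7/sqrt(u^2 + 49), N = 0.
Assemble K = (LN − M²)/(EG − F²) = -49/(u^2 + 49)^2. At (u, v) = (5/2, 5*pi/6): K = -784/48841.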